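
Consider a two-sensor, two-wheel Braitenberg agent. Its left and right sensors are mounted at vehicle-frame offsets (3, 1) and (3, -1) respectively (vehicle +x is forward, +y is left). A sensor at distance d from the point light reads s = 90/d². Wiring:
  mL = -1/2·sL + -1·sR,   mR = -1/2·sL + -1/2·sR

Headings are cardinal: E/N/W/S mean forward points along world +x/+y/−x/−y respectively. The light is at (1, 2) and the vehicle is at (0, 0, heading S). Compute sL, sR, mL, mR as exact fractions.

18/5 90/29 -711/145 -486/145

left sensor world pos  = (1, -3); dL² = 25
right sensor world pos = (-1, -3); dR² = 29
sL = 90/25 = 18/5
sR = 90/29 = 90/29
mL = -1/2·sL + -1·sR = -711/145
mR = -1/2·sL + -1/2·sR = -486/145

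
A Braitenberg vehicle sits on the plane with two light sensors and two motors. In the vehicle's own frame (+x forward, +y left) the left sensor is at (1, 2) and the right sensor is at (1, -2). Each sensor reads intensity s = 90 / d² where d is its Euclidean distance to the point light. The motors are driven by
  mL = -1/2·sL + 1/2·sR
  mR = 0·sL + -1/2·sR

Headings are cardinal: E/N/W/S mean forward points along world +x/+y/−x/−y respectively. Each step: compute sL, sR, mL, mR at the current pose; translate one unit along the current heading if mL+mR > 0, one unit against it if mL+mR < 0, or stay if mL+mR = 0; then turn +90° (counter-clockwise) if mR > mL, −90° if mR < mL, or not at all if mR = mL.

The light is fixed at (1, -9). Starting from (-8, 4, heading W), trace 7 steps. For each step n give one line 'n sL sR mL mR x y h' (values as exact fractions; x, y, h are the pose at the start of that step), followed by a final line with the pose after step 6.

n=0: pose=(-8,4,W); sL=90/221, sR=18/65; mL=-72/1105, mR=-9/65; mL+mR=-45/221 → advance -1; mR−mL=-81/1105 → turn -1·90°
n=1: pose=(-7,4,N); sL=45/148, sR=45/116; mL=45/1073, mR=-45/232; mL+mR=-45/296 → advance -1; mR−mL=-2025/8584 → turn -1·90°
n=2: pose=(-7,3,E); sL=18/49, sR=90/149; mL=864/7301, mR=-45/149; mL+mR=-9/49 → advance -1; mR−mL=-3069/7301 → turn -1·90°
n=3: pose=(-8,3,S); sL=9/17, sR=45/121; mL=-162/2057, mR=-45/242; mL+mR=-9/34 → advance -1; mR−mL=-441/4114 → turn -1·90°
n=4: pose=(-8,4,W); sL=90/221, sR=18/65; mL=-72/1105, mR=-9/65; mL+mR=-45/221 → advance -1; mR−mL=-81/1105 → turn -1·90°
n=5: pose=(-7,4,N); sL=45/148, sR=45/116; mL=45/1073, mR=-45/232; mL+mR=-45/296 → advance -1; mR−mL=-2025/8584 → turn -1·90°
n=6: pose=(-7,3,E); sL=18/49, sR=90/149; mL=864/7301, mR=-45/149; mL+mR=-9/49 → advance -1; mR−mL=-3069/7301 → turn -1·90°

0 90/221 18/65 -72/1105 -9/65 -8 4 W
1 45/148 45/116 45/1073 -45/232 -7 4 N
2 18/49 90/149 864/7301 -45/149 -7 3 E
3 9/17 45/121 -162/2057 -45/242 -8 3 S
4 90/221 18/65 -72/1105 -9/65 -8 4 W
5 45/148 45/116 45/1073 -45/232 -7 4 N
6 18/49 90/149 864/7301 -45/149 -7 3 E
final -8 3 S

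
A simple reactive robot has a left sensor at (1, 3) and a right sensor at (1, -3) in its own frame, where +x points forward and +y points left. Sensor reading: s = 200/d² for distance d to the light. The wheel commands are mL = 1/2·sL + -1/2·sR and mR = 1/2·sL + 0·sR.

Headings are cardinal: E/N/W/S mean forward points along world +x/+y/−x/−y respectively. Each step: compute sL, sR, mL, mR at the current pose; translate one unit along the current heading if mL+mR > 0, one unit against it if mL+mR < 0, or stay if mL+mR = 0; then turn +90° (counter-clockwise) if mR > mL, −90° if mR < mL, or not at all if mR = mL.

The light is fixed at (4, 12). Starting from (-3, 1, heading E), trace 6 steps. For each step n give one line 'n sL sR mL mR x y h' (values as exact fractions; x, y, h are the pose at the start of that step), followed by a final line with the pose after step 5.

0 2 25/29 33/58 1 -3 1 E
1 200/181 200/109 -7200/19729 100/181 -2 1 N
2 100/109 100/49 -3000/5341 50/109 -2 2 W
3 8/5 40/37 48/185 4/5 -1 2 S
4 5/2 50/53 165/212 5/4 -1 1 E
5 200/149 200/101 -4800/15049 100/149 0 1 N
final 0 2 W

n=0: pose=(-3,1,E); sL=2, sR=25/29; mL=33/58, mR=1; mL+mR=91/58 → advance +1; mR−mL=25/58 → turn +1·90°
n=1: pose=(-2,1,N); sL=200/181, sR=200/109; mL=-7200/19729, mR=100/181; mL+mR=3700/19729 → advance +1; mR−mL=100/109 → turn +1·90°
n=2: pose=(-2,2,W); sL=100/109, sR=100/49; mL=-3000/5341, mR=50/109; mL+mR=-550/5341 → advance -1; mR−mL=50/49 → turn +1·90°
n=3: pose=(-1,2,S); sL=8/5, sR=40/37; mL=48/185, mR=4/5; mL+mR=196/185 → advance +1; mR−mL=20/37 → turn +1·90°
n=4: pose=(-1,1,E); sL=5/2, sR=50/53; mL=165/212, mR=5/4; mL+mR=215/106 → advance +1; mR−mL=25/53 → turn +1·90°
n=5: pose=(0,1,N); sL=200/149, sR=200/101; mL=-4800/15049, mR=100/149; mL+mR=5300/15049 → advance +1; mR−mL=100/101 → turn +1·90°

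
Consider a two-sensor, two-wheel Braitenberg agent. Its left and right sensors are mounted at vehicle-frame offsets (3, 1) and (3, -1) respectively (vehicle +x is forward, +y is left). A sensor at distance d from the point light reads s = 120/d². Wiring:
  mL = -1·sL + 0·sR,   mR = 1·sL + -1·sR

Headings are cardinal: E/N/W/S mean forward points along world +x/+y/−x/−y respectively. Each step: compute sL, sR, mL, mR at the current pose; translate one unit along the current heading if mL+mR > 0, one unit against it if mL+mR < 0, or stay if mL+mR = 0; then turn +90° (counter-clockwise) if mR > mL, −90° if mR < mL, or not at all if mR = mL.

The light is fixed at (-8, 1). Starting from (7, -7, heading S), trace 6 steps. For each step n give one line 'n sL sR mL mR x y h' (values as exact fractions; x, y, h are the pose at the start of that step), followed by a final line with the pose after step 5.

0 120/377 120/317 -120/377 -7200/119509 7 -7 S
1 1/3 30/97 -1/3 7/291 7 -6 E
2 24/37 120/241 -24/37 1344/8917 6 -6 N
3 60/101 12/17 -60/101 -192/1717 6 -7 W
4 120/377 120/317 -120/377 -7200/119509 7 -7 S
5 1/3 30/97 -1/3 7/291 7 -6 E
final 6 -6 N

n=0: pose=(7,-7,S); sL=120/377, sR=120/317; mL=-120/377, mR=-7200/119509; mL+mR=-120/317 → advance -1; mR−mL=30840/119509 → turn +1·90°
n=1: pose=(7,-6,E); sL=1/3, sR=30/97; mL=-1/3, mR=7/291; mL+mR=-30/97 → advance -1; mR−mL=104/291 → turn +1·90°
n=2: pose=(6,-6,N); sL=24/37, sR=120/241; mL=-24/37, mR=1344/8917; mL+mR=-120/241 → advance -1; mR−mL=7128/8917 → turn +1·90°
n=3: pose=(6,-7,W); sL=60/101, sR=12/17; mL=-60/101, mR=-192/1717; mL+mR=-12/17 → advance -1; mR−mL=828/1717 → turn +1·90°
n=4: pose=(7,-7,S); sL=120/377, sR=120/317; mL=-120/377, mR=-7200/119509; mL+mR=-120/317 → advance -1; mR−mL=30840/119509 → turn +1·90°
n=5: pose=(7,-6,E); sL=1/3, sR=30/97; mL=-1/3, mR=7/291; mL+mR=-30/97 → advance -1; mR−mL=104/291 → turn +1·90°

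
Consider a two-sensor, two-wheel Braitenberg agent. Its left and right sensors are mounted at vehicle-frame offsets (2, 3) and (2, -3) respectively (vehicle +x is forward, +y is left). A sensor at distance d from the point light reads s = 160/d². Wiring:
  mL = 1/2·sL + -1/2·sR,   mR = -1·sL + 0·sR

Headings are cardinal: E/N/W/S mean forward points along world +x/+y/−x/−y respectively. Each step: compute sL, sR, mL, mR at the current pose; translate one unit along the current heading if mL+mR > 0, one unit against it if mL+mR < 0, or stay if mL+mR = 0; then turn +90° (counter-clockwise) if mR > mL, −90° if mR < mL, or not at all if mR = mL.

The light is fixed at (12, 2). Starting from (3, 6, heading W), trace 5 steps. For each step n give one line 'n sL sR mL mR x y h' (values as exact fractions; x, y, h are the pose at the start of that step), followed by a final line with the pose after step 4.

n=0: pose=(3,6,W); sL=80/61, sR=16/17; mL=192/1037, mR=-80/61; mL+mR=-1168/1037 → advance -1; mR−mL=-1552/1037 → turn -1·90°
n=1: pose=(4,6,N); sL=160/157, sR=160/61; mL=-7680/9577, mR=-160/157; mL+mR=-17440/9577 → advance -1; mR−mL=-2080/9577 → turn -1·90°
n=2: pose=(4,5,E); sL=20/9, sR=40/9; mL=-10/9, mR=-20/9; mL+mR=-10/3 → advance -1; mR−mL=-10/9 → turn -1·90°
n=3: pose=(3,5,S); sL=160/37, sR=32/29; mL=1728/1073, mR=-160/37; mL+mR=-2912/1073 → advance -1; mR−mL=-6368/1073 → turn -1·90°
n=4: pose=(3,6,W); sL=80/61, sR=16/17; mL=192/1037, mR=-80/61; mL+mR=-1168/1037 → advance -1; mR−mL=-1552/1037 → turn -1·90°

0 80/61 16/17 192/1037 -80/61 3 6 W
1 160/157 160/61 -7680/9577 -160/157 4 6 N
2 20/9 40/9 -10/9 -20/9 4 5 E
3 160/37 32/29 1728/1073 -160/37 3 5 S
4 80/61 16/17 192/1037 -80/61 3 6 W
final 4 6 N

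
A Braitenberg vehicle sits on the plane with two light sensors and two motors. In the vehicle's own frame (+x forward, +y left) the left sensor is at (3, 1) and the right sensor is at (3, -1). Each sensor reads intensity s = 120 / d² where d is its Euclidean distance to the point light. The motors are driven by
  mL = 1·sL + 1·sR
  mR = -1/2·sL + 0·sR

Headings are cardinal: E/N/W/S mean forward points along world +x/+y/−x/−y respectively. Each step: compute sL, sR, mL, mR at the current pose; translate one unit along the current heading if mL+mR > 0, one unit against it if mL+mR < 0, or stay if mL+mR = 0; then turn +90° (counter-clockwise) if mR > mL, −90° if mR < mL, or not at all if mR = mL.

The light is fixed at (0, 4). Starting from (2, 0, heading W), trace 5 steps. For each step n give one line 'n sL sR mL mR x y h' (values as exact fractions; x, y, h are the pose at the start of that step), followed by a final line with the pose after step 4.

0 60/13 12 216/13 -30/13 2 0 W
1 120 24 144 -60 1 0 N
2 6 15/4 39/4 -3 1 1 E
3 8/3 120/37 656/111 -4/3 2 1 S
4 60/13 12 216/13 -30/13 2 0 W
final 1 0 N

n=0: pose=(2,0,W); sL=60/13, sR=12; mL=216/13, mR=-30/13; mL+mR=186/13 → advance +1; mR−mL=-246/13 → turn -1·90°
n=1: pose=(1,0,N); sL=120, sR=24; mL=144, mR=-60; mL+mR=84 → advance +1; mR−mL=-204 → turn -1·90°
n=2: pose=(1,1,E); sL=6, sR=15/4; mL=39/4, mR=-3; mL+mR=27/4 → advance +1; mR−mL=-51/4 → turn -1·90°
n=3: pose=(2,1,S); sL=8/3, sR=120/37; mL=656/111, mR=-4/3; mL+mR=508/111 → advance +1; mR−mL=-268/37 → turn -1·90°
n=4: pose=(2,0,W); sL=60/13, sR=12; mL=216/13, mR=-30/13; mL+mR=186/13 → advance +1; mR−mL=-246/13 → turn -1·90°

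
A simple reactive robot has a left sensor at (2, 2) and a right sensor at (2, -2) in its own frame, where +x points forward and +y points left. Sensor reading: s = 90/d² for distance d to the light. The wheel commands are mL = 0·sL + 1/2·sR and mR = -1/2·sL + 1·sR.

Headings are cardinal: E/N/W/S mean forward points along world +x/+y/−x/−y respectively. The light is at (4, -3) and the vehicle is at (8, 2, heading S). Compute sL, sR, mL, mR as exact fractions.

left sensor world pos  = (10, 0); dL² = 45
right sensor world pos = (6, 0); dR² = 13
sL = 90/45 = 2
sR = 90/13 = 90/13
mL = 0·sL + 1/2·sR = 45/13
mR = -1/2·sL + 1·sR = 77/13

2 90/13 45/13 77/13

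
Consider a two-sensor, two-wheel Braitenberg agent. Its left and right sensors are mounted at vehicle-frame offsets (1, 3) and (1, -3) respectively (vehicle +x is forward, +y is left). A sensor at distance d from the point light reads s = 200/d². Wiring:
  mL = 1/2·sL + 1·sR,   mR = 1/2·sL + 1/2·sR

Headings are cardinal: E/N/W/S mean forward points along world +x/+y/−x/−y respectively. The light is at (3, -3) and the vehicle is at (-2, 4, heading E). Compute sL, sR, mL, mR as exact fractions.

50/29 25/4 825/116 925/232

left sensor world pos  = (-1, 7); dL² = 116
right sensor world pos = (-1, 1); dR² = 32
sL = 200/116 = 50/29
sR = 200/32 = 25/4
mL = 1/2·sL + 1·sR = 825/116
mR = 1/2·sL + 1/2·sR = 925/232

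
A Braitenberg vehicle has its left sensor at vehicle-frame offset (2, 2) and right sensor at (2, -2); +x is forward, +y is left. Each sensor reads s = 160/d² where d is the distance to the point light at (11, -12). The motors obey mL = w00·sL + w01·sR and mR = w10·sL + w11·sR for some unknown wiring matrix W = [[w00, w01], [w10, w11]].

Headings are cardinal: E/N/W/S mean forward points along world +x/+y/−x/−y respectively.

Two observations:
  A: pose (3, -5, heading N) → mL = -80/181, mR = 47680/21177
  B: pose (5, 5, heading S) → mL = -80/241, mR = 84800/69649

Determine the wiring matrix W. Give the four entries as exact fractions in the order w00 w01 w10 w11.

-1/2 0 1 1

obs A: pose=(3,-5,N) → sL=160/181, sR=160/117, mL=-80/181, mR=47680/21177
obs B: pose=(5,5,S) → sL=160/241, sR=160/289, mL=-80/241, mR=84800/69649
sensor matrix S = [[160/181, 160/117], [160/241, 160/289]]; det S = -617267200/1474956873
solve [mL_A; mL_B] = S·[w00; w01] and [mR_A; mR_B] = S·[w10; w11]:
  w00 = -1/2, w01 = 0, w10 = 1, w11 = 1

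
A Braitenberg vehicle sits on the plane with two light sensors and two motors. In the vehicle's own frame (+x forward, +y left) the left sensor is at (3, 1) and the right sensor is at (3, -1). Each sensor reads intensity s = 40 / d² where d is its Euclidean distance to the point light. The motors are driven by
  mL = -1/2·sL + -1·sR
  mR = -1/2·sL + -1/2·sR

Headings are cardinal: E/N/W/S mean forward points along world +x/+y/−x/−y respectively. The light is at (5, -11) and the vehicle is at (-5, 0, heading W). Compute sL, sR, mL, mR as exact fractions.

40/269 40/313 -17020/84197 -11640/84197

left sensor world pos  = (-8, -1); dL² = 269
right sensor world pos = (-8, 1); dR² = 313
sL = 40/269 = 40/269
sR = 40/313 = 40/313
mL = -1/2·sL + -1·sR = -17020/84197
mR = -1/2·sL + -1/2·sR = -11640/84197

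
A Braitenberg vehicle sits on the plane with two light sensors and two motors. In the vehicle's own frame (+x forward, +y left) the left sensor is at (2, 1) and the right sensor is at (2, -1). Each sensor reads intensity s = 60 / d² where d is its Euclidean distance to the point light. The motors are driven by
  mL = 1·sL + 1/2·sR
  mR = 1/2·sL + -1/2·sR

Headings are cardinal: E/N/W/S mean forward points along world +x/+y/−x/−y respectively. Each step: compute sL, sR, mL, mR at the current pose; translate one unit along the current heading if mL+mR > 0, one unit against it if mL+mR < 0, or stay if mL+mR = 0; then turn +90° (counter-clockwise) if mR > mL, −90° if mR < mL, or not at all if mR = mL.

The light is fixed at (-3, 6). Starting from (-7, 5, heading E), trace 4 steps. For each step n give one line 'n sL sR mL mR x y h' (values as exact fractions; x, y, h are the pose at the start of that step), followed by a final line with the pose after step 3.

n=0: pose=(-7,5,E); sL=15, sR=15/2; mL=75/4, mR=15/4; mL+mR=45/2 → advance +1; mR−mL=-15 → turn -1·90°
n=1: pose=(-6,5,S); sL=60/13, sR=12/5; mL=378/65, mR=72/65; mL+mR=90/13 → advance +1; mR−mL=-306/65 → turn -1·90°
n=2: pose=(-6,4,W); sL=30/17, sR=30/13; mL=645/221, mR=-60/221; mL+mR=45/17 → advance +1; mR−mL=-705/221 → turn -1·90°
n=3: pose=(-7,4,N); sL=12/5, sR=20/3; mL=86/15, mR=-32/15; mL+mR=18/5 → advance +1; mR−mL=-118/15 → turn -1·90°

0 15 15/2 75/4 15/4 -7 5 E
1 60/13 12/5 378/65 72/65 -6 5 S
2 30/17 30/13 645/221 -60/221 -6 4 W
3 12/5 20/3 86/15 -32/15 -7 4 N
final -7 5 E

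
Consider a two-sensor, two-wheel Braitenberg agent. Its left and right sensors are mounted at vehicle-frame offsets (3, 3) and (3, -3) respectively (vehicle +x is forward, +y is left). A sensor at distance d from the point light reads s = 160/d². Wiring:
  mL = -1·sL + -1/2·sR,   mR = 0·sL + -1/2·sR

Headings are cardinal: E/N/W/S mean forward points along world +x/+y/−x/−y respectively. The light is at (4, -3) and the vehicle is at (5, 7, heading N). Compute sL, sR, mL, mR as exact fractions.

160/173 32/37 -8688/6401 -16/37

left sensor world pos  = (2, 10); dL² = 173
right sensor world pos = (8, 10); dR² = 185
sL = 160/173 = 160/173
sR = 160/185 = 32/37
mL = -1·sL + -1/2·sR = -8688/6401
mR = 0·sL + -1/2·sR = -16/37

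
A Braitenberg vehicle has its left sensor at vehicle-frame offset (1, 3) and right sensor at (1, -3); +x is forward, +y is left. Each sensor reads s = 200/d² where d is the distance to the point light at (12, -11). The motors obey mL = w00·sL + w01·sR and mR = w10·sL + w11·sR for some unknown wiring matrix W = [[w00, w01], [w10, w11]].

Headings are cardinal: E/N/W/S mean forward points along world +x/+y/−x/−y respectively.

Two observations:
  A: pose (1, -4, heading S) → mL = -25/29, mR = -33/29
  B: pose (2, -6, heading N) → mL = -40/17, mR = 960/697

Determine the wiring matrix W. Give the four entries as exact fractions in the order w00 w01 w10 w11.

0 -1 -1 1

obs A: pose=(1,-4,S) → sL=2, sR=25/29, mL=-25/29, mR=-33/29
obs B: pose=(2,-6,N) → sL=40/41, sR=40/17, mL=-40/17, mR=960/697
sensor matrix S = [[2, 25/29], [40/41, 40/17]]; det S = 78120/20213
solve [mL_A; mL_B] = S·[w00; w01] and [mR_A; mR_B] = S·[w10; w11]:
  w00 = 0, w01 = -1, w10 = -1, w11 = 1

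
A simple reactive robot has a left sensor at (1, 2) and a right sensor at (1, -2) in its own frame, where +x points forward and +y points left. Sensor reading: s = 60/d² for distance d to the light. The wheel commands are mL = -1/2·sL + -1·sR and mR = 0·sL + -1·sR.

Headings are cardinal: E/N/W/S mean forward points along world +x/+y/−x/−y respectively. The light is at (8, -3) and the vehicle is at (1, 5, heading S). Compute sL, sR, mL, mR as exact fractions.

30/37 6/13 -417/481 -6/13

left sensor world pos  = (3, 4); dL² = 74
right sensor world pos = (-1, 4); dR² = 130
sL = 60/74 = 30/37
sR = 60/130 = 6/13
mL = -1/2·sL + -1·sR = -417/481
mR = 0·sL + -1·sR = -6/13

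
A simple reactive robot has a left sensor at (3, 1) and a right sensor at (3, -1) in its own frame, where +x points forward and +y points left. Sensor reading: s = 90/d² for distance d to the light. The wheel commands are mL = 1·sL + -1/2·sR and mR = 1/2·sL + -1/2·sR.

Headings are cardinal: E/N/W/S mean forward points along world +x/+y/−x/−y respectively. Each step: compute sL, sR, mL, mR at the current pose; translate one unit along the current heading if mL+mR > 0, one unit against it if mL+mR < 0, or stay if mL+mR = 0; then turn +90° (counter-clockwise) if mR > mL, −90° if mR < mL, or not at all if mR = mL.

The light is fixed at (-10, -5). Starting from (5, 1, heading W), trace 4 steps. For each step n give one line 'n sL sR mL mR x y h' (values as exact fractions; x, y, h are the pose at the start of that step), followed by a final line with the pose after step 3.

n=0: pose=(5,1,W); sL=90/169, sR=90/193; mL=9765/32617, mR=1080/32617; mL+mR=10845/32617 → advance +1; mR−mL=-45/169 → turn -1·90°
n=1: pose=(4,1,N); sL=9/25, sR=5/17; mL=181/850, mR=14/425; mL+mR=209/850 → advance +1; mR−mL=-9/50 → turn -1·90°
n=2: pose=(4,2,E); sL=90/353, sR=18/65; mL=2673/22945, mR=-252/22945; mL+mR=2421/22945 → advance +1; mR−mL=-45/353 → turn -1·90°
n=3: pose=(5,2,S); sL=45/136, sR=45/106; mL=855/7208, mR=-675/14416; mL+mR=1035/14416 → advance +1; mR−mL=-45/272 → turn -1·90°

0 90/169 90/193 9765/32617 1080/32617 5 1 W
1 9/25 5/17 181/850 14/425 4 1 N
2 90/353 18/65 2673/22945 -252/22945 4 2 E
3 45/136 45/106 855/7208 -675/14416 5 2 S
final 5 1 W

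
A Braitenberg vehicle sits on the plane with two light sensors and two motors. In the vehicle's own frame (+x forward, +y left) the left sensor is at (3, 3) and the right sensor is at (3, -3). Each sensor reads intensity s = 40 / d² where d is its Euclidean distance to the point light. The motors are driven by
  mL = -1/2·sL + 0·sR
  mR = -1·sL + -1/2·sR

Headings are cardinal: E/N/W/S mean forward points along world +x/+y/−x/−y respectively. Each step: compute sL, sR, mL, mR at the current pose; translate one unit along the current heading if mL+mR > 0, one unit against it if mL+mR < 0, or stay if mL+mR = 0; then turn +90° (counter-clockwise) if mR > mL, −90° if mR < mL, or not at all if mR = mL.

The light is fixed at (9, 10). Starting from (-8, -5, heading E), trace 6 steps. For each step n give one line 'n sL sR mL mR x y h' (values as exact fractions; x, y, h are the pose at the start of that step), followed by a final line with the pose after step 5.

0 2/17 1/13 -1/17 -69/442 -8 -5 E
1 40/549 8/153 -20/549 -308/3111 -9 -5 S
2 4/73 20/281 -2/73 -1854/20513 -9 -4 W
3 40/521 40/317 -20/521 -23100/165157 -8 -4 N
4 2/17 1/13 -1/17 -69/442 -8 -5 E
5 40/549 8/153 -20/549 -308/3111 -9 -5 S
final -9 -4 W

n=0: pose=(-8,-5,E); sL=2/17, sR=1/13; mL=-1/17, mR=-69/442; mL+mR=-95/442 → advance -1; mR−mL=-43/442 → turn -1·90°
n=1: pose=(-9,-5,S); sL=40/549, sR=8/153; mL=-20/549, mR=-308/3111; mL+mR=-1264/9333 → advance -1; mR−mL=-584/9333 → turn -1·90°
n=2: pose=(-9,-4,W); sL=4/73, sR=20/281; mL=-2/73, mR=-1854/20513; mL+mR=-2416/20513 → advance -1; mR−mL=-1292/20513 → turn -1·90°
n=3: pose=(-8,-4,N); sL=40/521, sR=40/317; mL=-20/521, mR=-23100/165157; mL+mR=-29440/165157 → advance -1; mR−mL=-16760/165157 → turn -1·90°
n=4: pose=(-8,-5,E); sL=2/17, sR=1/13; mL=-1/17, mR=-69/442; mL+mR=-95/442 → advance -1; mR−mL=-43/442 → turn -1·90°
n=5: pose=(-9,-5,S); sL=40/549, sR=8/153; mL=-20/549, mR=-308/3111; mL+mR=-1264/9333 → advance -1; mR−mL=-584/9333 → turn -1·90°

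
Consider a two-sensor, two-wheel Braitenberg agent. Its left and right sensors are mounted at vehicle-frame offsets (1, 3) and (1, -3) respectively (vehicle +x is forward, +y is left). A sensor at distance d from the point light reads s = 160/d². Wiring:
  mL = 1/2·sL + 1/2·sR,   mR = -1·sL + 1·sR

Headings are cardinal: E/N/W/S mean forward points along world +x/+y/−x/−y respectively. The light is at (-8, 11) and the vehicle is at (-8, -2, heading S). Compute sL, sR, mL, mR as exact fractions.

left sensor world pos  = (-5, -3); dL² = 205
right sensor world pos = (-11, -3); dR² = 205
sL = 160/205 = 32/41
sR = 160/205 = 32/41
mL = 1/2·sL + 1/2·sR = 32/41
mR = -1·sL + 1·sR = 0

32/41 32/41 32/41 0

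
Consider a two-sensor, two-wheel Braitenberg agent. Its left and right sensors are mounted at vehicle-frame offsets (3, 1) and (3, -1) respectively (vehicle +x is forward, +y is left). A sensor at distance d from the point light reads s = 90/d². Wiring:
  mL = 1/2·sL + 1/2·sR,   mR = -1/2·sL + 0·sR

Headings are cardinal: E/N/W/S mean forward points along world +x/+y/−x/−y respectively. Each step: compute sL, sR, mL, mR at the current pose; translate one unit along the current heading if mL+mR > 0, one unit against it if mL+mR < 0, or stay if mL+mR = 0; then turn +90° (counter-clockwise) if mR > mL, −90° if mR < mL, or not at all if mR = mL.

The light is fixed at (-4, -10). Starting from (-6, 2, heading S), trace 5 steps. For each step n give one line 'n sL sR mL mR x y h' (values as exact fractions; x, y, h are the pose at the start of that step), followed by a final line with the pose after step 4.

n=0: pose=(-6,2,S); sL=45/41, sR=1; mL=43/41, mR=-45/82; mL+mR=1/2 → advance +1; mR−mL=-131/82 → turn -1·90°
n=1: pose=(-6,1,W); sL=18/25, sR=90/169; mL=2646/4225, mR=-9/25; mL+mR=45/169 → advance +1; mR−mL=-4167/4225 → turn -1·90°
n=2: pose=(-7,1,N); sL=45/106, sR=9/20; mL=927/2120, mR=-45/212; mL+mR=9/40 → advance +1; mR−mL=-1377/2120 → turn -1·90°
n=3: pose=(-7,2,E); sL=90/169, sR=90/121; mL=13050/20449, mR=-45/169; mL+mR=45/121 → advance +1; mR−mL=-18495/20449 → turn -1·90°
n=4: pose=(-6,2,S); sL=45/41, sR=1; mL=43/41, mR=-45/82; mL+mR=1/2 → advance +1; mR−mL=-131/82 → turn -1·90°

0 45/41 1 43/41 -45/82 -6 2 S
1 18/25 90/169 2646/4225 -9/25 -6 1 W
2 45/106 9/20 927/2120 -45/212 -7 1 N
3 90/169 90/121 13050/20449 -45/169 -7 2 E
4 45/41 1 43/41 -45/82 -6 2 S
final -6 1 W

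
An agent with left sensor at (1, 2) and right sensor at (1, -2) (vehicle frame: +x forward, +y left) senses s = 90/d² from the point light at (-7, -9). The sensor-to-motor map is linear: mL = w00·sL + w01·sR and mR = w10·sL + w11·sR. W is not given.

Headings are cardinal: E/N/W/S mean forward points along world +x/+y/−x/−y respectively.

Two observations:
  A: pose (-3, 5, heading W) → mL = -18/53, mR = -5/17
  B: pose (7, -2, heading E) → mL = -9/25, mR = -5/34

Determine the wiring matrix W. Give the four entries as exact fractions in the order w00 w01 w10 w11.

0 -1 -1/2 0

obs A: pose=(-3,5,W) → sL=10/17, sR=18/53, mL=-18/53, mR=-5/17
obs B: pose=(7,-2,E) → sL=5/17, sR=9/25, mL=-9/25, mR=-5/34
sensor matrix S = [[10/17, 18/53], [5/17, 9/25]]; det S = 504/4505
solve [mL_A; mL_B] = S·[w00; w01] and [mR_A; mR_B] = S·[w10; w11]:
  w00 = 0, w01 = -1, w10 = -1/2, w11 = 0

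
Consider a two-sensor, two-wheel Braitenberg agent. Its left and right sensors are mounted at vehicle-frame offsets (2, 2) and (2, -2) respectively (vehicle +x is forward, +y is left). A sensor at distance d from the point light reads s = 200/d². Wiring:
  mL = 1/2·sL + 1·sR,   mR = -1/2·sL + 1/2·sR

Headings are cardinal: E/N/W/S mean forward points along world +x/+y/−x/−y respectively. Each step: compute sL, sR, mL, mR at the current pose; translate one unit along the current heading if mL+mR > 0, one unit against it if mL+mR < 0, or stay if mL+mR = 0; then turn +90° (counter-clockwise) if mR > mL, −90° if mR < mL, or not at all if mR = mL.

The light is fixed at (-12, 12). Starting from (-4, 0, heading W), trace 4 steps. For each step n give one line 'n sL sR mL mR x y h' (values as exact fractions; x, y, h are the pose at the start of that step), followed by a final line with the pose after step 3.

n=0: pose=(-4,0,W); sL=25/29, sR=25/17; mL=1875/986, mR=150/493; mL+mR=75/34 → advance +1; mR−mL=-1575/986 → turn -1·90°
n=1: pose=(-5,0,N); sL=8/5, sR=200/181; mL=1724/905, mR=-224/905; mL+mR=300/181 → advance +1; mR−mL=-1948/905 → turn -1·90°
n=2: pose=(-5,1,E); sL=100/81, sR=4/5; mL=574/405, mR=-88/405; mL+mR=6/5 → advance +1; mR−mL=-662/405 → turn -1·90°
n=3: pose=(-4,1,S); sL=200/269, sR=40/41; mL=14860/11029, mR=1280/11029; mL+mR=60/41 → advance +1; mR−mL=-13580/11029 → turn -1·90°

0 25/29 25/17 1875/986 150/493 -4 0 W
1 8/5 200/181 1724/905 -224/905 -5 0 N
2 100/81 4/5 574/405 -88/405 -5 1 E
3 200/269 40/41 14860/11029 1280/11029 -4 1 S
final -4 0 W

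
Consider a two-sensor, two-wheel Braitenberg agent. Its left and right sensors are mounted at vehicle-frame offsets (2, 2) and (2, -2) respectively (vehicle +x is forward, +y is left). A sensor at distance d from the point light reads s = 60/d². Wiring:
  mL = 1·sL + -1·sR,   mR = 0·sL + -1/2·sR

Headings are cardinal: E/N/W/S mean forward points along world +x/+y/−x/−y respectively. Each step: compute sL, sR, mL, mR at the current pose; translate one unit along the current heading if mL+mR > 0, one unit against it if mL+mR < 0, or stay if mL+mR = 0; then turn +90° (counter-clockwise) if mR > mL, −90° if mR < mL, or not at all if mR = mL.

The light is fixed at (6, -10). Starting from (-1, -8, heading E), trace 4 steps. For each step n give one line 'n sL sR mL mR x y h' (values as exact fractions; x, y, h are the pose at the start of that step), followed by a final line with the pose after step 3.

n=0: pose=(-1,-8,E); sL=60/41, sR=12/5; mL=-192/205, mR=-6/5; mL+mR=-438/205 → advance -1; mR−mL=-54/205 → turn -1·90°
n=1: pose=(-2,-8,S); sL=5/3, sR=3/5; mL=16/15, mR=-3/10; mL+mR=23/30 → advance +1; mR−mL=-41/30 → turn -1·90°
n=2: pose=(-2,-9,W); sL=60/101, sR=60/109; mL=480/11009, mR=-30/109; mL+mR=-2550/11009 → advance -1; mR−mL=-3510/11009 → turn -1·90°
n=3: pose=(-1,-9,N); sL=2/3, sR=30/17; mL=-56/51, mR=-15/17; mL+mR=-101/51 → advance -1; mR−mL=11/51 → turn +1·90°

0 60/41 12/5 -192/205 -6/5 -1 -8 E
1 5/3 3/5 16/15 -3/10 -2 -8 S
2 60/101 60/109 480/11009 -30/109 -2 -9 W
3 2/3 30/17 -56/51 -15/17 -1 -9 N
final -1 -10 W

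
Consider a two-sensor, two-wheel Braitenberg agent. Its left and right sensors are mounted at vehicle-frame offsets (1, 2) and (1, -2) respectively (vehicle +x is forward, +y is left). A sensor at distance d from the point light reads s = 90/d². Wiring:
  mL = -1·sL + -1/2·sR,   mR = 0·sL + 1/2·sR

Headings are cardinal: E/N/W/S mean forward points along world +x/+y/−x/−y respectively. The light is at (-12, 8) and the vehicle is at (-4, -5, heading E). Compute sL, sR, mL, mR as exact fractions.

left sensor world pos  = (-3, -3); dL² = 202
right sensor world pos = (-3, -7); dR² = 306
sL = 90/202 = 45/101
sR = 90/306 = 5/17
mL = -1·sL + -1/2·sR = -2035/3434
mR = 0·sL + 1/2·sR = 5/34

45/101 5/17 -2035/3434 5/34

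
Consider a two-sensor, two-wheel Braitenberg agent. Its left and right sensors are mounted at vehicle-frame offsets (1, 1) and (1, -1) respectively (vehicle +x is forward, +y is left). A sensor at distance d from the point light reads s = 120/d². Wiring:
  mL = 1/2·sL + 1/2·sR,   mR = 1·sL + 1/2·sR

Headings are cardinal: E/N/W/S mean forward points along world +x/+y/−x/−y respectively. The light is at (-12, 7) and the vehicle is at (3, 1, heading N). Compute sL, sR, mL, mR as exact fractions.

left sensor world pos  = (2, 2); dL² = 221
right sensor world pos = (4, 2); dR² = 281
sL = 120/221 = 120/221
sR = 120/281 = 120/281
mL = 1/2·sL + 1/2·sR = 30120/62101
mR = 1·sL + 1/2·sR = 46980/62101

120/221 120/281 30120/62101 46980/62101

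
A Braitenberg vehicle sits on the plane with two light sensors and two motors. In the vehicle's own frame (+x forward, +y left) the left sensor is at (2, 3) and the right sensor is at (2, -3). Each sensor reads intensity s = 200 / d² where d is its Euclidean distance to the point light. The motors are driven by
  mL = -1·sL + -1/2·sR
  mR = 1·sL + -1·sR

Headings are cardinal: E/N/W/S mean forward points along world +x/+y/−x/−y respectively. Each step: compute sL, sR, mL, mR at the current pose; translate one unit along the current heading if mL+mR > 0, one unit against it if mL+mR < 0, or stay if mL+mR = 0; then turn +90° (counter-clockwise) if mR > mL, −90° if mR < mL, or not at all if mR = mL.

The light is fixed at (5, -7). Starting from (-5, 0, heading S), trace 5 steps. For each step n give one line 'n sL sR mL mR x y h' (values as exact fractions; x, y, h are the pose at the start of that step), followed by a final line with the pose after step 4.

0 100/37 100/97 -11550/3589 6000/3589 -5 0 S
1 40/37 200/89 -7260/3293 -3840/3293 -5 1 E
2 25/37 50/41 -1950/1517 -825/1517 -6 1 N
3 40/37 200/269 -14460/9953 3360/9953 -6 0 W
4 100/37 100/97 -11550/3589 6000/3589 -5 0 S
final -5 1 E

n=0: pose=(-5,0,S); sL=100/37, sR=100/97; mL=-11550/3589, mR=6000/3589; mL+mR=-150/97 → advance -1; mR−mL=17550/3589 → turn +1·90°
n=1: pose=(-5,1,E); sL=40/37, sR=200/89; mL=-7260/3293, mR=-3840/3293; mL+mR=-300/89 → advance -1; mR−mL=3420/3293 → turn +1·90°
n=2: pose=(-6,1,N); sL=25/37, sR=50/41; mL=-1950/1517, mR=-825/1517; mL+mR=-75/41 → advance -1; mR−mL=1125/1517 → turn +1·90°
n=3: pose=(-6,0,W); sL=40/37, sR=200/269; mL=-14460/9953, mR=3360/9953; mL+mR=-300/269 → advance -1; mR−mL=17820/9953 → turn +1·90°
n=4: pose=(-5,0,S); sL=100/37, sR=100/97; mL=-11550/3589, mR=6000/3589; mL+mR=-150/97 → advance -1; mR−mL=17550/3589 → turn +1·90°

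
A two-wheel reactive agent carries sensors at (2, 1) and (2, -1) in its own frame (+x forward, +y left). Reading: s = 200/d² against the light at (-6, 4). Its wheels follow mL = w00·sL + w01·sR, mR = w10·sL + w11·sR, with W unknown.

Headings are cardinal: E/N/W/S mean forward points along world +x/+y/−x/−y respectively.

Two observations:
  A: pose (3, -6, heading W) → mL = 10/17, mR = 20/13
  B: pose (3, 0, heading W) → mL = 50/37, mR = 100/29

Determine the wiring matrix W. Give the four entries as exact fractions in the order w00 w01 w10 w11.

1/2 0 0 1

obs A: pose=(3,-6,W) → sL=20/17, sR=20/13, mL=10/17, mR=20/13
obs B: pose=(3,0,W) → sL=100/37, sR=100/29, mL=50/37, mR=100/29
sensor matrix S = [[20/17, 20/13], [100/37, 100/29]]; det S = -24000/237133
solve [mL_A; mL_B] = S·[w00; w01] and [mR_A; mR_B] = S·[w10; w11]:
  w00 = 1/2, w01 = 0, w10 = 0, w11 = 1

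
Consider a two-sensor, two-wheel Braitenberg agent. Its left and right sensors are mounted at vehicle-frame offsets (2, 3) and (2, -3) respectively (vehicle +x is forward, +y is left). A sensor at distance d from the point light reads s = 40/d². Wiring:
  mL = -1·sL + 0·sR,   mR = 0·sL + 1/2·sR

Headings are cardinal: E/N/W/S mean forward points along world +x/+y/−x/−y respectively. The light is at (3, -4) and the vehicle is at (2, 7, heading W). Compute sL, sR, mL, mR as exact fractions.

left sensor world pos  = (0, 4); dL² = 73
right sensor world pos = (0, 10); dR² = 205
sL = 40/73 = 40/73
sR = 40/205 = 8/41
mL = -1·sL + 0·sR = -40/73
mR = 0·sL + 1/2·sR = 4/41

40/73 8/41 -40/73 4/41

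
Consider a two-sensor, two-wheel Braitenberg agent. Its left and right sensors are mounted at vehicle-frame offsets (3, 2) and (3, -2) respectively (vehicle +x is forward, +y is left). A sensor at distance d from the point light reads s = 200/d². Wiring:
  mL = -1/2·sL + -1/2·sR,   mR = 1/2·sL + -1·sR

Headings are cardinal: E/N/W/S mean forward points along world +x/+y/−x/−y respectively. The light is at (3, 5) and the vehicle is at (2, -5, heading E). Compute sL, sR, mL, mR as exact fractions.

left sensor world pos  = (5, -3); dL² = 68
right sensor world pos = (5, -7); dR² = 148
sL = 200/68 = 50/17
sR = 200/148 = 50/37
mL = -1/2·sL + -1/2·sR = -1350/629
mR = 1/2·sL + -1·sR = 75/629

50/17 50/37 -1350/629 75/629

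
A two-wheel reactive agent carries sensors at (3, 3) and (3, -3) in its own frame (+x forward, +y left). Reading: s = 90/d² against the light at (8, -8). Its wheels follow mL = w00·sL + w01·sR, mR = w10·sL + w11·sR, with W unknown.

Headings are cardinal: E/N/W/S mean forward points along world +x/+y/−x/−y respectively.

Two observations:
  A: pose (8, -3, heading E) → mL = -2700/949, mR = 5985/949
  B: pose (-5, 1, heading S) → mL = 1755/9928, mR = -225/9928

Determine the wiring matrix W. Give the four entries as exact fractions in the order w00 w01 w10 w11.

obs A: pose=(8,-3,E) → sL=90/73, sR=90/13, mL=-2700/949, mR=5985/949
obs B: pose=(-5,1,S) → sL=45/68, sR=45/146, mL=1755/9928, mR=-225/9928
sensor matrix S = [[90/73, 90/13], [45/68, 45/146]]; det S = -9896175/2355418
solve [mL_A; mL_B] = S·[w00; w01] and [mR_A; mR_B] = S·[w10; w11]:
  w00 = 1/2, w01 = -1/2, w10 = -1/2, w11 = 1

1/2 -1/2 -1/2 1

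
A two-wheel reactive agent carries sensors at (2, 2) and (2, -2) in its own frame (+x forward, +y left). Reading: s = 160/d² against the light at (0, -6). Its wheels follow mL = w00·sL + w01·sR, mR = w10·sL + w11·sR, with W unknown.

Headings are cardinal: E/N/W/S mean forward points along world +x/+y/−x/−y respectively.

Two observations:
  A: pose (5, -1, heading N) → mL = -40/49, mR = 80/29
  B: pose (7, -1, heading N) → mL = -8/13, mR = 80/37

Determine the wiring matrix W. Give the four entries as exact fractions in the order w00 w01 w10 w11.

obs A: pose=(5,-1,N) → sL=80/29, sR=80/49, mL=-40/49, mR=80/29
obs B: pose=(7,-1,N) → sL=80/37, sR=16/13, mL=-8/13, mR=80/37
sensor matrix S = [[80/29, 80/49], [80/37, 16/13]]; det S = -92160/683501
solve [mL_A; mL_B] = S·[w00; w01] and [mR_A; mR_B] = S·[w10; w11]:
  w00 = 0, w01 = -1/2, w10 = 1, w11 = 0

0 -1/2 1 0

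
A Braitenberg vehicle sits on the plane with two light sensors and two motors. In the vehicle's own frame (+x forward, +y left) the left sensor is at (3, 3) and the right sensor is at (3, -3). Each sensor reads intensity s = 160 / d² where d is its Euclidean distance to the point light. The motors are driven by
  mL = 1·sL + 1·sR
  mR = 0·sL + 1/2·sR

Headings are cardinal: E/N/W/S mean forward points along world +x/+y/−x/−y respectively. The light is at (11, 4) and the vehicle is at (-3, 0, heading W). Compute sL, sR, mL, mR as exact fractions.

left sensor world pos  = (-6, -3); dL² = 338
right sensor world pos = (-6, 3); dR² = 290
sL = 160/338 = 80/169
sR = 160/290 = 16/29
mL = 1·sL + 1·sR = 5024/4901
mR = 0·sL + 1/2·sR = 8/29

80/169 16/29 5024/4901 8/29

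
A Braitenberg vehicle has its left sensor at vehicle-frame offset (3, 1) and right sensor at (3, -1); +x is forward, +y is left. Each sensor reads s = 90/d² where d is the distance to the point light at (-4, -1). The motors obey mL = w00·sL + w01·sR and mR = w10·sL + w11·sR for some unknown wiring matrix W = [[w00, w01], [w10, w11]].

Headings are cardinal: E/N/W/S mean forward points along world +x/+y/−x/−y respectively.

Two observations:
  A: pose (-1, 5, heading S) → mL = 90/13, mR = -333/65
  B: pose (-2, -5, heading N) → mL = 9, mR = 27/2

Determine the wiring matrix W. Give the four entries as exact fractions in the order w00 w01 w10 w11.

0 1 1/2 -1

obs A: pose=(-1,5,S) → sL=18/5, sR=90/13, mL=90/13, mR=-333/65
obs B: pose=(-2,-5,N) → sL=45, sR=9, mL=9, mR=27/2
sensor matrix S = [[18/5, 90/13], [45, 9]]; det S = -18144/65
solve [mL_A; mL_B] = S·[w00; w01] and [mR_A; mR_B] = S·[w10; w11]:
  w00 = 0, w01 = 1, w10 = 1/2, w11 = -1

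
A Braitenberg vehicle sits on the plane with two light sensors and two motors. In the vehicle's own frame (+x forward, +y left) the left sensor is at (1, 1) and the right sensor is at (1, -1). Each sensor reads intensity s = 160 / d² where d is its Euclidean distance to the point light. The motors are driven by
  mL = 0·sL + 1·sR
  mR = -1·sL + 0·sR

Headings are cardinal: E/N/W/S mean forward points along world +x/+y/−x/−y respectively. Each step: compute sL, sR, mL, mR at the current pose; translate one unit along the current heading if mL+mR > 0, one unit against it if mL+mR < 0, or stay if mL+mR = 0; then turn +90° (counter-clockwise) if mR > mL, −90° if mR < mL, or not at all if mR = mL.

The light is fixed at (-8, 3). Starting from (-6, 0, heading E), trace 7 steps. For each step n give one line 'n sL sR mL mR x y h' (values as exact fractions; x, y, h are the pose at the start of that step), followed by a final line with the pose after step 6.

n=0: pose=(-6,0,E); sL=160/13, sR=32/5; mL=32/5, mR=-160/13; mL+mR=-384/65 → advance -1; mR−mL=-1216/65 → turn -1·90°
n=1: pose=(-7,0,S); sL=8, sR=10; mL=10, mR=-8; mL+mR=2 → advance +1; mR−mL=-18 → turn -1·90°
n=2: pose=(-7,-1,W); sL=32/5, sR=160/9; mL=160/9, mR=-32/5; mL+mR=512/45 → advance +1; mR−mL=-1088/45 → turn -1·90°
n=3: pose=(-8,-1,N); sL=16, sR=16; mL=16, mR=-16; mL+mR=0 → advance +0; mR−mL=-32 → turn -1·90°
n=4: pose=(-8,-1,E); sL=16, sR=80/13; mL=80/13, mR=-16; mL+mR=-128/13 → advance -1; mR−mL=-288/13 → turn -1·90°
n=5: pose=(-9,-1,S); sL=32/5, sR=160/29; mL=160/29, mR=-32/5; mL+mR=-128/145 → advance -1; mR−mL=-1728/145 → turn -1·90°
n=6: pose=(-9,0,W); sL=8, sR=20; mL=20, mR=-8; mL+mR=12 → advance +1; mR−mL=-28 → turn -1·90°

0 160/13 32/5 32/5 -160/13 -6 0 E
1 8 10 10 -8 -7 0 S
2 32/5 160/9 160/9 -32/5 -7 -1 W
3 16 16 16 -16 -8 -1 N
4 16 80/13 80/13 -16 -8 -1 E
5 32/5 160/29 160/29 -32/5 -9 -1 S
6 8 20 20 -8 -9 0 W
final -10 0 N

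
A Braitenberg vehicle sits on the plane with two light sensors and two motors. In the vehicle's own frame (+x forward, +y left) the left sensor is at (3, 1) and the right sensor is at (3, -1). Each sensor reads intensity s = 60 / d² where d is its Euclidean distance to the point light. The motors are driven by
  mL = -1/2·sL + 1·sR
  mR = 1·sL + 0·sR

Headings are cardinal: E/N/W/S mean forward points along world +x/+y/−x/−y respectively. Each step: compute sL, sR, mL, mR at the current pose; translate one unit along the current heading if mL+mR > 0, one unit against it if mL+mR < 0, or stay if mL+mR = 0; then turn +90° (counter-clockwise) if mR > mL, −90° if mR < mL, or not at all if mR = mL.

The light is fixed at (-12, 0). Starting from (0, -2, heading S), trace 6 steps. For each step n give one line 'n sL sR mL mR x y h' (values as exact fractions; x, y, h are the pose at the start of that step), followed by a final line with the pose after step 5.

0 30/97 30/73 1815/7081 30/97 0 -2 S
1 60/229 60/241 6510/55189 60/229 0 -3 E
2 5/12 15/49 115/1176 5/12 1 -3 N
3 60/109 60/101 3510/11009 60/109 1 -2 W
4 30/97 30/73 1815/7081 30/97 0 -2 S
5 60/229 60/241 6510/55189 60/229 0 -3 E
final 1 -3 N

n=0: pose=(0,-2,S); sL=30/97, sR=30/73; mL=1815/7081, mR=30/97; mL+mR=4005/7081 → advance +1; mR−mL=375/7081 → turn +1·90°
n=1: pose=(0,-3,E); sL=60/229, sR=60/241; mL=6510/55189, mR=60/229; mL+mR=20970/55189 → advance +1; mR−mL=7950/55189 → turn +1·90°
n=2: pose=(1,-3,N); sL=5/12, sR=15/49; mL=115/1176, mR=5/12; mL+mR=605/1176 → advance +1; mR−mL=125/392 → turn +1·90°
n=3: pose=(1,-2,W); sL=60/109, sR=60/101; mL=3510/11009, mR=60/109; mL+mR=9570/11009 → advance +1; mR−mL=2550/11009 → turn +1·90°
n=4: pose=(0,-2,S); sL=30/97, sR=30/73; mL=1815/7081, mR=30/97; mL+mR=4005/7081 → advance +1; mR−mL=375/7081 → turn +1·90°
n=5: pose=(0,-3,E); sL=60/229, sR=60/241; mL=6510/55189, mR=60/229; mL+mR=20970/55189 → advance +1; mR−mL=7950/55189 → turn +1·90°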